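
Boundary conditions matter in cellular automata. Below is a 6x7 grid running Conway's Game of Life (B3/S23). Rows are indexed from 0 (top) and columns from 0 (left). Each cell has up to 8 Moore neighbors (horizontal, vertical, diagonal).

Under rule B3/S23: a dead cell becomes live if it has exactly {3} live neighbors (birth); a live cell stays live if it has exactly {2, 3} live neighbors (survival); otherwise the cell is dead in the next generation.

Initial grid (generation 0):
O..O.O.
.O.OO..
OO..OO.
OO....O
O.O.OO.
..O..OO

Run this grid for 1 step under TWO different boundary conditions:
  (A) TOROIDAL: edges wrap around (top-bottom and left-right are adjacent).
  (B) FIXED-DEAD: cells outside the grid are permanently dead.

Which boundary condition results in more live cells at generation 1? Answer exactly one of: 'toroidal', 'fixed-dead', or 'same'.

Answer: fixed-dead

Derivation:
Under TOROIDAL boundary, generation 1:
OO.O.O.
.O.O...
...OOO.
..OO...
..OOO..
O.O....
Population = 16

Under FIXED-DEAD boundary, generation 1:
..OO...
.O.O...
...OOO.
..OO..O
O.OOO..
.O.OOOO
Population = 19

Comparison: toroidal=16, fixed-dead=19 -> fixed-dead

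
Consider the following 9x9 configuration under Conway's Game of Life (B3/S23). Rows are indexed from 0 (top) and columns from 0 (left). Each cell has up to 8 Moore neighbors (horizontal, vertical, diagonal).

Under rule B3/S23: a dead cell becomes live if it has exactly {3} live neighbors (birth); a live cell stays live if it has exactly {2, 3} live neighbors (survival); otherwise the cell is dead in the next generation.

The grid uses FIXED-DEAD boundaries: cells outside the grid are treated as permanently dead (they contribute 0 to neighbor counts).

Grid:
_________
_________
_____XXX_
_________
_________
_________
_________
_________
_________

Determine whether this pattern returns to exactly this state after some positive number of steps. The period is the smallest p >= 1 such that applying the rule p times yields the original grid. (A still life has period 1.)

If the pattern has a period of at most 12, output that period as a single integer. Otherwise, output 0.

Simulating and comparing each generation to the original:
Gen 0 (original, given above): 3 live cells
Gen 1: 3 live cells, differs from original
Gen 2: 3 live cells, MATCHES original -> period = 2

Answer: 2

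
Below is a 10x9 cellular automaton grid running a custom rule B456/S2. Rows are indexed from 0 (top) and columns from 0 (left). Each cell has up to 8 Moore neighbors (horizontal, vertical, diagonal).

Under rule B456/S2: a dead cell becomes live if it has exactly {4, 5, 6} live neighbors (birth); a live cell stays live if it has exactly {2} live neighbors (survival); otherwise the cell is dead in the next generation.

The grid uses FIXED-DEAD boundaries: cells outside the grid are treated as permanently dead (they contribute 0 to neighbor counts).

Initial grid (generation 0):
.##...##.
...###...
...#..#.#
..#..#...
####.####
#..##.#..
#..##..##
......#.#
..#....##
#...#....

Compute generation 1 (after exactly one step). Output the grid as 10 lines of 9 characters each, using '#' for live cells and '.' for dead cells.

Answer: ..#...#..
..#...##.
....###..
.#.##.##.
#...#....
.##..#.##
.....#..#
......##.
........#
.........

Derivation:
Simulating step by step:
Generation 0 (given above): 36 live cells
Generation 1: 25 live cells
(generation 1 grid is the final answer)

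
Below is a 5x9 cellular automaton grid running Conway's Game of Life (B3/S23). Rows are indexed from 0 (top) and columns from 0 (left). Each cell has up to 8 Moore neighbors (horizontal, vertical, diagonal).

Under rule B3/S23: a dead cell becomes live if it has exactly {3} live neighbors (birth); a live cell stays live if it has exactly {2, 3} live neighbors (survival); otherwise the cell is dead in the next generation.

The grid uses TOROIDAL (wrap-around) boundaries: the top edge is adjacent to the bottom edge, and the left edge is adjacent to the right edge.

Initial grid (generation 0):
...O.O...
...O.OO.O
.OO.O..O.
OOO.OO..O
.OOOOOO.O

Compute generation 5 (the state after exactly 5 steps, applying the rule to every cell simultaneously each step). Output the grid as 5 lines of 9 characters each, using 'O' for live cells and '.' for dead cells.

Simulating step by step:
Generation 0 (given above): 23 live cells
Generation 1: 10 live cells
O........
...O.OOO.
.......O.
........O
......OOO
Generation 2: 11 live cells
.....O...
......OOO
.......OO
......O.O
O......OO
Generation 3: 9 live cells
O........
......O.O
O........
......O..
O.....OOO
Generation 4: 11 live cells
O.....O..
O.......O
.......O.
O.....O..
O.....OOO
Generation 5: 13 live cells
(generation 5 grid is the final answer)

Answer: .O....O..
O......OO
O......O.
O.....O..
OO...OO..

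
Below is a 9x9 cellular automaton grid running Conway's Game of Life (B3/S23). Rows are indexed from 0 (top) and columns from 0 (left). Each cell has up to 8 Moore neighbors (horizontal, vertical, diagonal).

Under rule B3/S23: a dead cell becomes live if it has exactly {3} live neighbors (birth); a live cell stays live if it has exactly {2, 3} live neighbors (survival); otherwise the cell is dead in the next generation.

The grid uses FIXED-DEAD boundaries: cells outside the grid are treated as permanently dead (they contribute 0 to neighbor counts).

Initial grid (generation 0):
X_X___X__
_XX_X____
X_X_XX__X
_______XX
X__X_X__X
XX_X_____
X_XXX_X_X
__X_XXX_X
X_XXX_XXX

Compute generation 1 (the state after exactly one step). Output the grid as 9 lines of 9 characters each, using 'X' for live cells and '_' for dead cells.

Answer: __XX_____
X_X_X____
__X_XX_XX
_X_X_XXXX
XXX_X__XX
X____X_X_
X_____X__
________X
_XX_X_X_X

Derivation:
Simulating step by step:
Generation 0 (given above): 38 live cells
Generation 1: 33 live cells
(generation 1 grid is the final answer)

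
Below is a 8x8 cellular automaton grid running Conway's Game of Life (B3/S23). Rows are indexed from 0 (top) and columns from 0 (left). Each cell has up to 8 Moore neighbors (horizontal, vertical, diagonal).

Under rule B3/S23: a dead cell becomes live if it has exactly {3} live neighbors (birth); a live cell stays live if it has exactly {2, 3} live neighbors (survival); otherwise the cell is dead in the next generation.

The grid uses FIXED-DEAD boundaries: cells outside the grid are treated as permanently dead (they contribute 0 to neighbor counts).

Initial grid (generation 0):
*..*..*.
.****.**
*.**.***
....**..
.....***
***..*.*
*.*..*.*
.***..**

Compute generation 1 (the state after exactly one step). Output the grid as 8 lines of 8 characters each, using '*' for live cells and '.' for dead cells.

Answer: .*.*****
*.......
.......*
...*....
.*.....*
*.*.**.*
*...**.*
.***..**

Derivation:
Simulating step by step:
Generation 0 (given above): 34 live cells
Generation 1: 25 live cells
(generation 1 grid is the final answer)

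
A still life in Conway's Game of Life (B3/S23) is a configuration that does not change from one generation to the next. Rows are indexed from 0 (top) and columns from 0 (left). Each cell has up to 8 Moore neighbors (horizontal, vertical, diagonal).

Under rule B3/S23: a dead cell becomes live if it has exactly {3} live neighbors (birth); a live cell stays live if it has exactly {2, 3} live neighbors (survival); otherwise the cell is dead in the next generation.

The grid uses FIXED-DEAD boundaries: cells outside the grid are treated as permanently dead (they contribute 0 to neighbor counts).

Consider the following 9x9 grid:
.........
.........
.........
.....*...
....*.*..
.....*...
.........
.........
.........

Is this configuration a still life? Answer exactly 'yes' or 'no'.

Answer: yes

Derivation:
Compute generation 1 and compare to generation 0 (given above):
Generation 1:
.........
.........
.........
.....*...
....*.*..
.....*...
.........
.........
.........
The grids are IDENTICAL -> still life.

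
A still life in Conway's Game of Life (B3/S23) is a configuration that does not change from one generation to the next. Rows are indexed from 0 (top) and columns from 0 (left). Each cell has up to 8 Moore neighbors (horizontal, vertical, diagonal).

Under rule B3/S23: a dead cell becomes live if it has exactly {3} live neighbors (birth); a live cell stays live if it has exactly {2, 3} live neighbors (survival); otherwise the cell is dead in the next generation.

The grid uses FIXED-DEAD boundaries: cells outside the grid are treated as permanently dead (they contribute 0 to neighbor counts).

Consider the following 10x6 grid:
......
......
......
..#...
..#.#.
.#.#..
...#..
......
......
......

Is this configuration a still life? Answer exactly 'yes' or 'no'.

Compute generation 1 and compare to generation 0 (given above):
Generation 1:
......
......
......
...#..
.##...
...##.
..#...
......
......
......
Cell (3,2) differs: gen0=1 vs gen1=0 -> NOT a still life.

Answer: no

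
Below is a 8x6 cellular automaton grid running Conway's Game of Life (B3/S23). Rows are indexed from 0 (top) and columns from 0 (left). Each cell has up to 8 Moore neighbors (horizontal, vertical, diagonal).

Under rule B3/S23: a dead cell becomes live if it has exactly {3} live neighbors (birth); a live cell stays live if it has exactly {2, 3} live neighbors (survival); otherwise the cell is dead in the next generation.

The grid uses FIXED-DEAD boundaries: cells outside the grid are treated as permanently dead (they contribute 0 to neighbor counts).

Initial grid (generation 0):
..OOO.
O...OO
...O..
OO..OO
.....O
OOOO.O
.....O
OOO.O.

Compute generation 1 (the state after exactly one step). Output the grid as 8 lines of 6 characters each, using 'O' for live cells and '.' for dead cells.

Answer: ...OOO
..O..O
OO.O..
....OO
...O.O
.OO..O
.....O
.O....

Derivation:
Simulating step by step:
Generation 0 (given above): 22 live cells
Generation 1: 17 live cells
(generation 1 grid is the final answer)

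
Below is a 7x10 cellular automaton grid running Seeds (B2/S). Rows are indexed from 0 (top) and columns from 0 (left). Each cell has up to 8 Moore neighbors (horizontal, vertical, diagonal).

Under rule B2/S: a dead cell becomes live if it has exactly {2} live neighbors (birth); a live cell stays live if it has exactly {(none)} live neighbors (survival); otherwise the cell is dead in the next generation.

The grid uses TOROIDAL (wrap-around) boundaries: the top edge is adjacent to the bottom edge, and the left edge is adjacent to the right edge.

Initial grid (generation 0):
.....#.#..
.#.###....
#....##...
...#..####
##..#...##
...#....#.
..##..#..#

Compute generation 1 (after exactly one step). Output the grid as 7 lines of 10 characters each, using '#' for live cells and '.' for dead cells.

Simulating step by step:
Generation 0 (given above): 25 live cells
Generation 1: 12 live cells
(generation 1 grid is the final answer)

Answer: ##......#.
#.#....#..
.#........
..#.......
.....##...
.....#....
.....#....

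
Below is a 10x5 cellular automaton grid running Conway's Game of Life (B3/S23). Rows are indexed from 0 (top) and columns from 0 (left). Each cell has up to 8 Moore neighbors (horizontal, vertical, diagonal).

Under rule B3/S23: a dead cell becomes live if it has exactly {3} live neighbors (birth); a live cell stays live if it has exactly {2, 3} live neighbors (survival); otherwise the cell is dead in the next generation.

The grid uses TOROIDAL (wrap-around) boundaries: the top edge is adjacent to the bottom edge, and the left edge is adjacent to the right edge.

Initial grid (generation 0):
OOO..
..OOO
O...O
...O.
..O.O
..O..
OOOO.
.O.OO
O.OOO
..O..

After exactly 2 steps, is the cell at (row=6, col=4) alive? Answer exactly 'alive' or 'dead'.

Simulating step by step:
Generation 0 (given above): 24 live cells
Generation 1: 12 live cells
O...O
..O..
O.O..
O..O.
..O..
O...O
O....
.....
O....
.....
Generation 2: 19 live cells
.....
O..OO
..OOO
..OOO
OO.O.
OO..O
O...O
.....
.....
O...O

Cell (6,4) at generation 2: 1 -> alive

Answer: alive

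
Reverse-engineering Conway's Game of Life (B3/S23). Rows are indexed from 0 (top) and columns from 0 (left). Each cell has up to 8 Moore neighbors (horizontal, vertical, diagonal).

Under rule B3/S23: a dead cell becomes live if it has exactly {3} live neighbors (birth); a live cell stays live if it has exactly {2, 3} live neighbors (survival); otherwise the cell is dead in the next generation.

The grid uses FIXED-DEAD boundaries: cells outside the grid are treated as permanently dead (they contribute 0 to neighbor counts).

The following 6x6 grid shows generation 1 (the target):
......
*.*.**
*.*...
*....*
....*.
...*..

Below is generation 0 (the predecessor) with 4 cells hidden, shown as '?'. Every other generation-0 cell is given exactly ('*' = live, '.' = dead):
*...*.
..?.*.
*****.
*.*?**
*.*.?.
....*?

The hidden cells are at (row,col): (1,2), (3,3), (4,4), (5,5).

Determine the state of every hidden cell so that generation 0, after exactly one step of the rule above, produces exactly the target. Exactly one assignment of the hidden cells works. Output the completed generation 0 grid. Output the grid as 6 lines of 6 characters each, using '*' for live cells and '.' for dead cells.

Hidden generation-0 cells (in order): (1,2), (3,3), (4,4), (5,5).
A hidden cell only influences target cells in its own 3x3 neighborhood. Try each of the 2^4 = 16 assignments, step the completed generation 0 forward once under B3/S23, and compare with the target:
  (1,2)=. (3,3)=. (4,4)=. (5,5)=. -> step gives (3,4)='*' but target has '.' -> reject
  (1,2)=. (3,3)=. (4,4)=. (5,5)=* -> step gives (3,4)='*' but target has '.' -> reject
  (1,2)=. (3,3)=. (4,4)=* (5,5)=. -> step reproduces the target at every cell -> ACCEPT
  (1,2)=. (3,3)=. (4,4)=* (5,5)=* -> step gives (4,4)='.' but target has '*' -> reject
  (1,2)=. (3,3)=* (4,4)=. (5,5)=. -> step gives (2,2)='.' but target has '*' -> reject
  (1,2)=. (3,3)=* (4,4)=. (5,5)=* -> step gives (2,2)='.' but target has '*' -> reject
  (1,2)=. (3,3)=* (4,4)=* (5,5)=. -> step gives (2,2)='.' but target has '*' -> reject
  (1,2)=. (3,3)=* (4,4)=* (5,5)=* -> step gives (2,2)='.' but target has '*' -> reject
  (1,2)=* (3,3)=. (4,4)=. (5,5)=. -> step gives (0,3)='*' but target has '.' -> reject
  (1,2)=* (3,3)=. (4,4)=. (5,5)=* -> step gives (0,3)='*' but target has '.' -> reject
  (1,2)=* (3,3)=. (4,4)=* (5,5)=. -> step gives (0,3)='*' but target has '.' -> reject
  (1,2)=* (3,3)=. (4,4)=* (5,5)=* -> step gives (0,3)='*' but target has '.' -> reject
  (1,2)=* (3,3)=* (4,4)=. (5,5)=. -> step gives (0,3)='*' but target has '.' -> reject
  (1,2)=* (3,3)=* (4,4)=. (5,5)=* -> step gives (0,3)='*' but target has '.' -> reject
  (1,2)=* (3,3)=* (4,4)=* (5,5)=. -> step gives (0,3)='*' but target has '.' -> reject
  (1,2)=* (3,3)=* (4,4)=* (5,5)=* -> step gives (0,3)='*' but target has '.' -> reject
Unique solution: (1,2)=dead, (3,3)=dead, (4,4)=live, (5,5)=dead.
Check: live-neighbor counts of every cell in the completed generation 0:
010212
343533
243544
374743
141534
121312
Applying B3/S23 to generation 0 with these counts gives:
......
*.*.**
*.*...
*....*
....*.
...*..
which matches the target exactly.

Answer: *...*.
....*.
*****.
*.*.**
*.*.*.
....*.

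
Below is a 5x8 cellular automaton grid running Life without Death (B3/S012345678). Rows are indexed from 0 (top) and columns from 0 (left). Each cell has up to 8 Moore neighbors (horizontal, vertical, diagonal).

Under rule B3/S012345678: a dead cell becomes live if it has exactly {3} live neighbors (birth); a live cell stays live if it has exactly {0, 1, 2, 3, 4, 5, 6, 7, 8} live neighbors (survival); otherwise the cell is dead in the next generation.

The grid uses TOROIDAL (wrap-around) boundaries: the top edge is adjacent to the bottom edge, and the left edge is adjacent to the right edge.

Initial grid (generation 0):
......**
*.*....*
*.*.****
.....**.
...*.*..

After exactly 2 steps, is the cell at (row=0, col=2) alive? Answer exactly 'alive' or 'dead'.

Simulating step by step:
Generation 0 (given above): 15 live cells
Generation 1: 21 live cells
*.....**
*.**...*
*.******
...*.**.
...***.*
Generation 2: 26 live cells
***..***
*.**...*
*.******
*..*.**.
*..***.*

Cell (0,2) at generation 2: 1 -> alive

Answer: alive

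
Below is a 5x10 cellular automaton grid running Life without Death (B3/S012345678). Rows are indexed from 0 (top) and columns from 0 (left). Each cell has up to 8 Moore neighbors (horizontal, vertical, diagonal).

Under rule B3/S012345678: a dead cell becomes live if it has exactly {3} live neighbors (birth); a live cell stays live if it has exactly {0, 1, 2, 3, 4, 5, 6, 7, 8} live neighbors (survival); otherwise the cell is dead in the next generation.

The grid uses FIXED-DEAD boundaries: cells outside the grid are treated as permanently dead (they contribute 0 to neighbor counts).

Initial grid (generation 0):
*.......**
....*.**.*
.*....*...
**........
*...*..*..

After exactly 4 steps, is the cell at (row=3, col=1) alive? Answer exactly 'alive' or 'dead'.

Simulating step by step:
Generation 0 (given above): 14 live cells
Generation 1: 20 live cells
*......***
....****.*
**...***..
**........
**..*..*..
Generation 2: 28 live cells
*....*.***
**..****.*
**..*****.
***..*.*..
**..*..*..
Generation 3: 34 live cells
**..**.***
**..****.*
**.******.
****.*.*..
***.*.**..
Generation 4: 35 live cells
**..**.***
**..****.*
**.******.
****.*.*..
***.****..

Cell (3,1) at generation 4: 1 -> alive

Answer: alive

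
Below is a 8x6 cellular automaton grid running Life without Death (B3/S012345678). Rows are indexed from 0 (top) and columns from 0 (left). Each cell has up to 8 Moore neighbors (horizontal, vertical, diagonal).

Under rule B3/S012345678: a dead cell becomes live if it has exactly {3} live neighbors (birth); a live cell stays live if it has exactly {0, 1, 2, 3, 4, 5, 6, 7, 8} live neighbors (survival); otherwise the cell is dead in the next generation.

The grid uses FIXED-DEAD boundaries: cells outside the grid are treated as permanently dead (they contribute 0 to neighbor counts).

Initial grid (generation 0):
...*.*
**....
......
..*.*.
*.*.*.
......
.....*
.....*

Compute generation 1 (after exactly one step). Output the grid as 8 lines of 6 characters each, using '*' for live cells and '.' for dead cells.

Answer: ...*.*
**....
.*....
.**.*.
***.*.
......
.....*
.....*

Derivation:
Simulating step by step:
Generation 0 (given above): 11 live cells
Generation 1: 14 live cells
(generation 1 grid is the final answer)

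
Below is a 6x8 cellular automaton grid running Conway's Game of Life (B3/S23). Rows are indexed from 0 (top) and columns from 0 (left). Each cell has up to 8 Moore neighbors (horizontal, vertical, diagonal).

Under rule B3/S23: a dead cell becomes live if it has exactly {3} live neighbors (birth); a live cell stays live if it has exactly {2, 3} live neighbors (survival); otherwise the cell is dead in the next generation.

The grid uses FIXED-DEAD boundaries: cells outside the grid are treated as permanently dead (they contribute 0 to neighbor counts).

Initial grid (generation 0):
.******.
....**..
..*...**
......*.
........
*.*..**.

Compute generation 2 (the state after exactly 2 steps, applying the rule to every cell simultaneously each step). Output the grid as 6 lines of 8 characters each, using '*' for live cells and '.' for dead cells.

Answer: ..*.....
..*....*
........
........
.....***
........

Derivation:
Simulating step by step:
Generation 0 (given above): 16 live cells
Generation 1: 11 live cells
..**..*.
.*.....*
......**
......**
.....**.
........
Generation 2: 6 live cells
(generation 2 grid is the final answer)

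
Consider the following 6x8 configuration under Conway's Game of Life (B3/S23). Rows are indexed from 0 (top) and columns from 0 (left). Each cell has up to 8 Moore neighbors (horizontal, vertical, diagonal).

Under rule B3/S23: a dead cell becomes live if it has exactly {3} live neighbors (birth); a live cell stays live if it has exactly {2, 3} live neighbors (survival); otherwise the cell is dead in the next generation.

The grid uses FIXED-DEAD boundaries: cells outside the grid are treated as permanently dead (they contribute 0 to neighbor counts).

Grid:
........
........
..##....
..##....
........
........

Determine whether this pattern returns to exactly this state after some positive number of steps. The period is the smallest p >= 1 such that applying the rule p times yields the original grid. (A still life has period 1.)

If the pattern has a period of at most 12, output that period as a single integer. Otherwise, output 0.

Answer: 1

Derivation:
Simulating and comparing each generation to the original:
Gen 0 (original, given above): 4 live cells
Gen 1: 4 live cells, MATCHES original -> period = 1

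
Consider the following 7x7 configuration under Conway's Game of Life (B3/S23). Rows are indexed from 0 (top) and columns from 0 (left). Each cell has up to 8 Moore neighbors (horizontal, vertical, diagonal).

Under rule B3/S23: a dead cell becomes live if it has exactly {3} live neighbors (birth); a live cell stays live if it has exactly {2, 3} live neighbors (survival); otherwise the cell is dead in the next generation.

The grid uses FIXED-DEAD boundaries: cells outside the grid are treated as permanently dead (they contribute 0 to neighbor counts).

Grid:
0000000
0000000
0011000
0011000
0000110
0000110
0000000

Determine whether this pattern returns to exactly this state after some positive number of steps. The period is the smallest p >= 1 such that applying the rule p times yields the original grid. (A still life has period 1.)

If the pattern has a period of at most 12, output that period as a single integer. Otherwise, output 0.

Simulating and comparing each generation to the original:
Gen 0 (original, given above): 8 live cells
Gen 1: 6 live cells, differs from original
Gen 2: 8 live cells, MATCHES original -> period = 2

Answer: 2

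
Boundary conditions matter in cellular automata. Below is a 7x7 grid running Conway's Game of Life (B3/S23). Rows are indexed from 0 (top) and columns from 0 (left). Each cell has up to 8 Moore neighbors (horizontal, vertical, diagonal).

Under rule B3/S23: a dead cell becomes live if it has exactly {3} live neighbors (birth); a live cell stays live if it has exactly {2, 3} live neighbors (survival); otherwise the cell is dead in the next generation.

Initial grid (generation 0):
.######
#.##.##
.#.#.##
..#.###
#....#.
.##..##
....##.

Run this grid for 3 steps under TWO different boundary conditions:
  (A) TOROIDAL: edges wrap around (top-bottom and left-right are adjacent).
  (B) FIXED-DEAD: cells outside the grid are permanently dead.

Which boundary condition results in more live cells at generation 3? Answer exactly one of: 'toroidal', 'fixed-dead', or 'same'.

Answer: fixed-dead

Derivation:
Under TOROIDAL boundary, generation 3:
.......
.......
.......
###....
#..#..#
..#...#
#.#....
Population = 10

Under FIXED-DEAD boundary, generation 3:
.......
##.....
.......
##.....
.......
..###.#
...####
Population = 12

Comparison: toroidal=10, fixed-dead=12 -> fixed-dead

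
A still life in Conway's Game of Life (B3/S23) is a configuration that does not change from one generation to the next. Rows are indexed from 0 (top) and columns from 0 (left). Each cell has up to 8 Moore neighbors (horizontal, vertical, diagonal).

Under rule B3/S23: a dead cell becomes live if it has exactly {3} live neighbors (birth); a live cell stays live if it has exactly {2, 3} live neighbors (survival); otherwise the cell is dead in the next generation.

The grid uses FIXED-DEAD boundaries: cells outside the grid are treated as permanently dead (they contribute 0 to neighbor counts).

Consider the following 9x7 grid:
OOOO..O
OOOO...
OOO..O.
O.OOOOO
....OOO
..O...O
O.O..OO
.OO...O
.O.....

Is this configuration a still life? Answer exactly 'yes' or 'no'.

Answer: no

Derivation:
Compute generation 1 and compare to generation 0 (given above):
Generation 1:
O..O...
....O..
.....OO
O.O....
.OO....
.O.OO..
..OO.OO
O.O..OO
.OO....
Cell (0,1) differs: gen0=1 vs gen1=0 -> NOT a still life.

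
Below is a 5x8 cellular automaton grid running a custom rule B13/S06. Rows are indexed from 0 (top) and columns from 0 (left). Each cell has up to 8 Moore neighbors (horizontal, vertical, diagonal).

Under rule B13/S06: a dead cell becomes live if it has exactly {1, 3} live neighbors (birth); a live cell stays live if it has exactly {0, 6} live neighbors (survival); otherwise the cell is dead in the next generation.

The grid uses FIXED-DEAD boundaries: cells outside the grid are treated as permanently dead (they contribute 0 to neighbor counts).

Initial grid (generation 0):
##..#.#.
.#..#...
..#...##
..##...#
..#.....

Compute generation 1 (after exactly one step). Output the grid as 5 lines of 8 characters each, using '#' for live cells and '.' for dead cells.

Simulating step by step:
Generation 0 (given above): 13 live cells
Generation 1: 18 live cells
(generation 1 grid is the final answer)

Answer: .....###
#.##..##
##......
.#..###.
...##.##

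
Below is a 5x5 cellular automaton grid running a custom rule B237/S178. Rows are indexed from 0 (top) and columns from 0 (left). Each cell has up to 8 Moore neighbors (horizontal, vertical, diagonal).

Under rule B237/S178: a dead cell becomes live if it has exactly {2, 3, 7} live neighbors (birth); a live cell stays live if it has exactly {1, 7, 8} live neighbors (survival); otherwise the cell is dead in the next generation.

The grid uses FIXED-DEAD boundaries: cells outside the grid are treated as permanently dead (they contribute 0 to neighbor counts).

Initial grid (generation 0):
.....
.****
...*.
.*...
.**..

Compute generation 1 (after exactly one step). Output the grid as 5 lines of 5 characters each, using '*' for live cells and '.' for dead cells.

Simulating step by step:
Generation 0 (given above): 8 live cells
Generation 1: 11 live cells
(generation 1 grid is the final answer)

Answer: .****
.*...
**..*
*..*.
*....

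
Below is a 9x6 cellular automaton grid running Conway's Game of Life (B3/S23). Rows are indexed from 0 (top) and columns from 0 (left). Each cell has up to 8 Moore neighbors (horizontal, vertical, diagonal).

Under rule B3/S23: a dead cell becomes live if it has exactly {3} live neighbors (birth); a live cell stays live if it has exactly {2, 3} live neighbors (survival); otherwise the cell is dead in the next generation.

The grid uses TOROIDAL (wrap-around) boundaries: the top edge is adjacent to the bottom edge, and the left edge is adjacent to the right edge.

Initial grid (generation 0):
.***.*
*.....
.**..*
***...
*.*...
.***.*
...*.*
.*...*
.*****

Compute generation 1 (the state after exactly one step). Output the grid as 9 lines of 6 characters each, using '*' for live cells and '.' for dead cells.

Answer: .....*
...***
..*..*
...*.*
.....*
.*.*.*
.*.*.*
.*...*
.....*

Derivation:
Simulating step by step:
Generation 0 (given above): 26 live cells
Generation 1: 18 live cells
(generation 1 grid is the final answer)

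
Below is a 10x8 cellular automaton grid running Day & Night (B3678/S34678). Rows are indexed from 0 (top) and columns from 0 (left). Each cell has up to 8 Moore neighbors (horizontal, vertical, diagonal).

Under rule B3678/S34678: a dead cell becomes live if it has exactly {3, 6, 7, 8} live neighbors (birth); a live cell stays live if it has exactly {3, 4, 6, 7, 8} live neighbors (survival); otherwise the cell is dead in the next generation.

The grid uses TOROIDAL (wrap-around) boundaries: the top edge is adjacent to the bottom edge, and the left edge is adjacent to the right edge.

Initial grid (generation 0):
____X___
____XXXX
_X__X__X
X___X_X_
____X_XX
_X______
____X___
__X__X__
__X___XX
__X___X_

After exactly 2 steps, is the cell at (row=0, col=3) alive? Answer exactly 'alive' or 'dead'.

Answer: alive

Derivation:
Simulating step by step:
Generation 0 (given above): 23 live cells
Generation 1: 26 live cells
___X___X
X__XXXX_
___XXX_X
X__X__X_
X______X
_____X__
________
___X__X_
_X_X_XX_
___X_X_X
Generation 2: 27 live cells
X_XXX__X
__XXXXX_
X_XXX__X
X____XX_
______XX
________
________
__X_XX__
_____XXX
X_______

Cell (0,3) at generation 2: 1 -> alive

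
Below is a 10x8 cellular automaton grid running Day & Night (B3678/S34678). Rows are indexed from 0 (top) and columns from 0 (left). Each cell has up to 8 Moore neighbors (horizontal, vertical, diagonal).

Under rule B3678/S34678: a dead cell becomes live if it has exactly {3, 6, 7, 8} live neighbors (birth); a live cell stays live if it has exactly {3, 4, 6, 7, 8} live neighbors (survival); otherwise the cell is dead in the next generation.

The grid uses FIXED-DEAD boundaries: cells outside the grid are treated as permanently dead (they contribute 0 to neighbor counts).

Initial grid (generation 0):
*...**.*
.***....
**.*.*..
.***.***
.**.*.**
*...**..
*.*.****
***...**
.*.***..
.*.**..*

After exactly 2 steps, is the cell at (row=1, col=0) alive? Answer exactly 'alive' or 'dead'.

Answer: alive

Derivation:
Simulating step by step:
Generation 0 (given above): 44 live cells
Generation 1: 42 live cells
.***....
.***.**.
*.**....
..**.*.*
***.**.*
..*.***.
**..*..*
*.*..*.*
.*****.*
...***..
Generation 2: 32 live cells
.*.**...
*.*.....
..*..*..
**......
.***..*.
.**.*.**
.**.*...
***..*..
.**.**..
...*.**.

Cell (1,0) at generation 2: 1 -> alive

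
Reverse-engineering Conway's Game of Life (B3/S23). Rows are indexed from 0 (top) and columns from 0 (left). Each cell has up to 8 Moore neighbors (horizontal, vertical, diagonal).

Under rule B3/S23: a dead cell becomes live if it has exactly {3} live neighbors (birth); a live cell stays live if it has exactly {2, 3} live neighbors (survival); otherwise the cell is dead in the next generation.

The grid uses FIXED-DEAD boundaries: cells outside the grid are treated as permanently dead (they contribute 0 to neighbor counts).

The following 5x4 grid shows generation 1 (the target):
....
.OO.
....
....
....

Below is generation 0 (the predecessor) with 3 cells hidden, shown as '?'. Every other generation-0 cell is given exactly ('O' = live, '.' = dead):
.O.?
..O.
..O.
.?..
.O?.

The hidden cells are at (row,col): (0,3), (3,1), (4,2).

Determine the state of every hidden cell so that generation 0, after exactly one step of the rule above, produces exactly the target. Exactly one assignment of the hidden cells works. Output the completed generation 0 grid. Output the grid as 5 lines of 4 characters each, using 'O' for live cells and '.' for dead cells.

Hidden generation-0 cells (in order): (0,3), (3,1), (4,2).
A hidden cell only influences target cells in its own 3x3 neighborhood. Try each of the 2^3 = 8 assignments, step the completed generation 0 forward once under B3/S23, and compare with the target:
  (0,3)=. (3,1)=. (4,2)=. -> step reproduces the target at every cell -> ACCEPT
  (0,3)=. (3,1)=. (4,2)=O -> step gives (3,1)='O' but target has '.' -> reject
  (0,3)=. (3,1)=O (4,2)=. -> step gives (2,1)='O' but target has '.' -> reject
  (0,3)=. (3,1)=O (4,2)=O -> step gives (2,1)='O' but target has '.' -> reject
  (0,3)=O (3,1)=. (4,2)=. -> step gives (0,2)='O' but target has '.' -> reject
  (0,3)=O (3,1)=. (4,2)=O -> step gives (0,2)='O' but target has '.' -> reject
  (0,3)=O (3,1)=O (4,2)=. -> step gives (0,2)='O' but target has '.' -> reject
  (0,3)=O (3,1)=O (4,2)=O -> step gives (0,2)='O' but target has '.' -> reject
Unique solution: (0,3)=dead, (3,1)=dead, (4,2)=dead.
Check: live-neighbor counts of every cell in the completed generation 0:
1121
1322
0212
1221
1010
Applying B3/S23 to generation 0 with these counts gives:
....
.OO.
....
....
....
which matches the target exactly.

Answer: .O..
..O.
..O.
....
.O..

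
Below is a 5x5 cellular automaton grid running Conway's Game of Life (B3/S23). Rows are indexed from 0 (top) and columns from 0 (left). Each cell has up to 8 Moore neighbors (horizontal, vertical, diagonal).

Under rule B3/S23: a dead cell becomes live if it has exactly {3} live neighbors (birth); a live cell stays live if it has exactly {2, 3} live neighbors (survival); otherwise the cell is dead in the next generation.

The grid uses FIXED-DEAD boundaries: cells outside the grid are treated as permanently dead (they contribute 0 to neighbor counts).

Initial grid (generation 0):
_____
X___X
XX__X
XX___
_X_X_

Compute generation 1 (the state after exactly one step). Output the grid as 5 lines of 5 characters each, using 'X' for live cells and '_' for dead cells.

Answer: _____
XX___
_____
_____
XXX__

Derivation:
Simulating step by step:
Generation 0 (given above): 9 live cells
Generation 1: 5 live cells
(generation 1 grid is the final answer)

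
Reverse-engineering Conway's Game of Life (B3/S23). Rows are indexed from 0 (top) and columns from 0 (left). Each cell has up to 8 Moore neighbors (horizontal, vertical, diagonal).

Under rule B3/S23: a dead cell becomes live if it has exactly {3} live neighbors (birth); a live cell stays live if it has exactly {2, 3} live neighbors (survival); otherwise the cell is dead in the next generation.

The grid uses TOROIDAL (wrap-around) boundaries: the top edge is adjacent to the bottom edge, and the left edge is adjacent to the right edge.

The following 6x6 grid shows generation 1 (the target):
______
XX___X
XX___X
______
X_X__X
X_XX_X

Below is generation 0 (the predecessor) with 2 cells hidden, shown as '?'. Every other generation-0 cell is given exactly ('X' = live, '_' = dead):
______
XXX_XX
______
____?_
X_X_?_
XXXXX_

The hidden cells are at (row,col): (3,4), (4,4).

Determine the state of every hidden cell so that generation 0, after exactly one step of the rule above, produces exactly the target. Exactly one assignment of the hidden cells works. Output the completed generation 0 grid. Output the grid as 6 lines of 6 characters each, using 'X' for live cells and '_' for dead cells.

Answer: ______
XXX_XX
______
______
X_X___
XXXXX_

Derivation:
Hidden generation-0 cells (in order): (3,4), (4,4).
A hidden cell only influences target cells in its own 3x3 neighborhood. Try each of the 2^2 = 4 assignments, step the completed generation 0 forward once under B3/S23, and compare with the target:
  (3,4)=_ (4,4)=_ -> step reproduces the target at every cell -> ACCEPT
  (3,4)=_ (4,4)=X -> step gives (4,4)='X' but target has '_' -> reject
  (3,4)=X (4,4)=_ -> step gives (2,3)='X' but target has '_' -> reject
  (3,4)=X (4,4)=X -> step gives (2,3)='X' but target has '_' -> reject
Unique solution: (3,4)=dead, (4,4)=dead.
Check: live-neighbor counts of every cell in the completed generation 0:
565545
221212
332223
121101
253423
243313
Applying B3/S23 to generation 0 with these counts gives:
______
XX___X
XX___X
______
X_X__X
X_XX_X
which matches the target exactly.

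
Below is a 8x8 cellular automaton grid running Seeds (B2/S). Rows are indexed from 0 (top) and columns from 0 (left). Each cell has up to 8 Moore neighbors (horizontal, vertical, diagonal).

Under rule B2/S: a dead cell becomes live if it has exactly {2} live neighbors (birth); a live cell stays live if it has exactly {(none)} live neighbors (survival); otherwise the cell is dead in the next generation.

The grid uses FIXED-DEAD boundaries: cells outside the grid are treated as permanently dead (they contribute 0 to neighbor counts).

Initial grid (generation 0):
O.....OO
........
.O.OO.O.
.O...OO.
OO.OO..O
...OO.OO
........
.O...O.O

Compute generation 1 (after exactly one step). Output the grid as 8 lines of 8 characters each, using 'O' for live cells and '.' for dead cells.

Simulating step by step:
Generation 0 (given above): 22 live cells
Generation 1: 12 live cells
(generation 1 grid is the final answer)

Answer: ........
OOOOO...
O......O
........
........
OO......
..OO....
......O.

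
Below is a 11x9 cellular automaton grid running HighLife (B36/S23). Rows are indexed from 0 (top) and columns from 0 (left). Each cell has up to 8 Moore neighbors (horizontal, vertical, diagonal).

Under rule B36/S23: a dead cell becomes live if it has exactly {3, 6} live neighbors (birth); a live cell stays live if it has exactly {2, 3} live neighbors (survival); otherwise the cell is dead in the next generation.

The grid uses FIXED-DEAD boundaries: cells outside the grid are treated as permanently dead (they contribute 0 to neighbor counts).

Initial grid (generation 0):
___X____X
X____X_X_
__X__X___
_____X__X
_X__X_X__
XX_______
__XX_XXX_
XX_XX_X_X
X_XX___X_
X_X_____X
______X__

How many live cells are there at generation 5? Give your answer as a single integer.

Simulating step by step:
Generation 0 (given above): 33 live cells
Generation 1: 30 live cells
_________
____X_X__
____XX___
____XXX__
XX___X___
XX_XX__X_
___X_XXX_
X_X_____X
XX__X__XX
__XX___X_
_________
Generation 2: 31 live cells
_________
____X____
___X_____
______X__
XXXX_____
XX_X___X_
X__X_XXXX
X_XXXX__X
X______XX
_XXX___XX
_________
Generation 3: 24 live cells
_________
_________
_________
_X_X_____
X__X_____
__XX___XX
X___XX__X
X_XX_X_X_
X_____X__
_XX____XX
__X______
Generation 4: 24 live cells
_________
_________
_________
__X______
_X_XX____
_XXX___XX
_____X__X
X__X_X_X_
X__X__X_X
_XX____X_
_XX______
Generation 5: 25 live cells
_________
_________
_________
__XX_____
_XX_X____
_X_X___XX
_X_X____X
_____X_XX
X__XX_X_X
X__X___X_
_XX______
Population at generation 5: 25

Answer: 25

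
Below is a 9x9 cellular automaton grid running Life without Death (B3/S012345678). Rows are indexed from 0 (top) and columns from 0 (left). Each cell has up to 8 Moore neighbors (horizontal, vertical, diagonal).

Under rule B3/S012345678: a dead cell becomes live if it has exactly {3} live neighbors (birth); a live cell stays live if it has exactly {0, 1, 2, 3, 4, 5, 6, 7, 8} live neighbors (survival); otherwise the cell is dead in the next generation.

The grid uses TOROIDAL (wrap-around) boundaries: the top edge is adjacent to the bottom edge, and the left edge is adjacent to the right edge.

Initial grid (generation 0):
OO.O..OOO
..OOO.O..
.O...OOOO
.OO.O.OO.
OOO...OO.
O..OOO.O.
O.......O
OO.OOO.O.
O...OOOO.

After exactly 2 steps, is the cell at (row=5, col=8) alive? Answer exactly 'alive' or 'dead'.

Simulating step by step:
Generation 0 (given above): 43 live cells
Generation 1: 48 live cells
OO.O..OOO
..OOO.O..
OO...OOOO
.OOOO.OO.
OOO...OO.
O.OOOO.O.
O.O....OO
OO.OOO.O.
O...OOOO.
Generation 2: 49 live cells
OO.O..OOO
..OOO.O..
OO...OOOO
.OOOO.OO.
OOO...OO.
O.OOOO.O.
O.O....OO
OOOOOO.O.
O...OOOO.

Cell (5,8) at generation 2: 0 -> dead

Answer: dead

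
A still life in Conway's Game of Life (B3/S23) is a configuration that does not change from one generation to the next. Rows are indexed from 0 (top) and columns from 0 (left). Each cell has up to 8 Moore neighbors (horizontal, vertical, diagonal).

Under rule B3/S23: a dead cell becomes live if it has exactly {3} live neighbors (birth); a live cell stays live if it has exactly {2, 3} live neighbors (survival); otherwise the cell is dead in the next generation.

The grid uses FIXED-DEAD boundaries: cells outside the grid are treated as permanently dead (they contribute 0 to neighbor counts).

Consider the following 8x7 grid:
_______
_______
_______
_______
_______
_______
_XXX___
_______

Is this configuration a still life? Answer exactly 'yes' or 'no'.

Answer: no

Derivation:
Compute generation 1 and compare to generation 0 (given above):
Generation 1:
_______
_______
_______
_______
_______
__X____
__X____
__X____
Cell (5,2) differs: gen0=0 vs gen1=1 -> NOT a still life.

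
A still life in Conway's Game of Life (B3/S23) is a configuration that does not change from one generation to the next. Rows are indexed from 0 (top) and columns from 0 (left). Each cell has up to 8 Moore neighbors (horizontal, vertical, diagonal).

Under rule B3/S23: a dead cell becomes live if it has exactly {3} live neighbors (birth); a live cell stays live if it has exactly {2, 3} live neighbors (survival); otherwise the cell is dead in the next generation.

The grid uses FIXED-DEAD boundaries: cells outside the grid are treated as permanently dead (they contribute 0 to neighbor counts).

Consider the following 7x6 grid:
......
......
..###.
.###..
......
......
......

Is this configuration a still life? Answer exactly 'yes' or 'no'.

Answer: no

Derivation:
Compute generation 1 and compare to generation 0 (given above):
Generation 1:
......
...#..
.#..#.
.#..#.
..#...
......
......
Cell (1,3) differs: gen0=0 vs gen1=1 -> NOT a still life.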